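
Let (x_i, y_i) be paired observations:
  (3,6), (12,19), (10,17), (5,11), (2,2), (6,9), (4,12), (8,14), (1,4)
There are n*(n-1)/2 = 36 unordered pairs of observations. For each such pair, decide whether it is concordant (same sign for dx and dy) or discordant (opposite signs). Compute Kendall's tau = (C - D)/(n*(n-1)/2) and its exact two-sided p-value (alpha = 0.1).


Step 1: Enumerate the 36 unordered pairs (i,j) with i<j and classify each by sign(x_j-x_i) * sign(y_j-y_i).
  (1,2):dx=+9,dy=+13->C; (1,3):dx=+7,dy=+11->C; (1,4):dx=+2,dy=+5->C; (1,5):dx=-1,dy=-4->C
  (1,6):dx=+3,dy=+3->C; (1,7):dx=+1,dy=+6->C; (1,8):dx=+5,dy=+8->C; (1,9):dx=-2,dy=-2->C
  (2,3):dx=-2,dy=-2->C; (2,4):dx=-7,dy=-8->C; (2,5):dx=-10,dy=-17->C; (2,6):dx=-6,dy=-10->C
  (2,7):dx=-8,dy=-7->C; (2,8):dx=-4,dy=-5->C; (2,9):dx=-11,dy=-15->C; (3,4):dx=-5,dy=-6->C
  (3,5):dx=-8,dy=-15->C; (3,6):dx=-4,dy=-8->C; (3,7):dx=-6,dy=-5->C; (3,8):dx=-2,dy=-3->C
  (3,9):dx=-9,dy=-13->C; (4,5):dx=-3,dy=-9->C; (4,6):dx=+1,dy=-2->D; (4,7):dx=-1,dy=+1->D
  (4,8):dx=+3,dy=+3->C; (4,9):dx=-4,dy=-7->C; (5,6):dx=+4,dy=+7->C; (5,7):dx=+2,dy=+10->C
  (5,8):dx=+6,dy=+12->C; (5,9):dx=-1,dy=+2->D; (6,7):dx=-2,dy=+3->D; (6,8):dx=+2,dy=+5->C
  (6,9):dx=-5,dy=-5->C; (7,8):dx=+4,dy=+2->C; (7,9):dx=-3,dy=-8->C; (8,9):dx=-7,dy=-10->C
Step 2: C = 32, D = 4, total pairs = 36.
Step 3: tau = (C - D)/(n(n-1)/2) = (32 - 4)/36 = 0.777778.
Step 4: Exact two-sided p-value (enumerate n! = 362880 permutations of y under H0): p = 0.002425.
Step 5: alpha = 0.1. reject H0.

tau_b = 0.7778 (C=32, D=4), p = 0.002425, reject H0.


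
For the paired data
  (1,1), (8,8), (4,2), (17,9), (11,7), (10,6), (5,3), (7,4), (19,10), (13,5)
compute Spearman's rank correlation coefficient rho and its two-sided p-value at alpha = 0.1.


Step 1: Rank x and y separately (midranks; no ties here).
rank(x): 1->1, 8->5, 4->2, 17->9, 11->7, 10->6, 5->3, 7->4, 19->10, 13->8
rank(y): 1->1, 8->8, 2->2, 9->9, 7->7, 6->6, 3->3, 4->4, 10->10, 5->5
Step 2: d_i = R_x(i) - R_y(i); compute d_i^2.
  (1-1)^2=0, (5-8)^2=9, (2-2)^2=0, (9-9)^2=0, (7-7)^2=0, (6-6)^2=0, (3-3)^2=0, (4-4)^2=0, (10-10)^2=0, (8-5)^2=9
sum(d^2) = 18.
Step 3: rho = 1 - 6*18 / (10*(10^2 - 1)) = 1 - 108/990 = 0.890909.
Step 4: Under H0, t = rho * sqrt((n-2)/(1-rho^2)) = 5.5482 ~ t(8).
Step 5: Two-sided p-value from the t-distribution with 8 df = 0.000542.
Step 6: alpha = 0.1. reject H0.

rho = 0.8909, p = 0.000542, reject H0 at alpha = 0.1.


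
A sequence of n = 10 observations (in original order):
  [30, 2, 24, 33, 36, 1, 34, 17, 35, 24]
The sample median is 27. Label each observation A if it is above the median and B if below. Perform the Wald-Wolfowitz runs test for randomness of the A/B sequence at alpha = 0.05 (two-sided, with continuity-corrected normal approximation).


Step 1: Compute median = 27; label A = above, B = below.
Labels in order: ABBAABABAB  (n_A = 5, n_B = 5)
Step 2: Count runs R = 8.
Step 3: Under H0 (random ordering), E[R] = 2*n_A*n_B/(n_A+n_B) + 1 = 2*5*5/10 + 1 = 6.0000.
        Var[R] = 2*n_A*n_B*(2*n_A*n_B - n_A - n_B) / ((n_A+n_B)^2 * (n_A+n_B-1)) = 2000/900 = 2.2222.
        SD[R] = 1.4907.
Step 4: Continuity-corrected z = (R - 0.5 - E[R]) / SD[R] = (8 - 0.5 - 6.0000) / 1.4907 = 1.0062.
Step 5: Two-sided p-value via normal approximation = 2*(1 - Phi(|z|)) = 0.314305.
Step 6: alpha = 0.05. fail to reject H0.

R = 8, z = 1.0062, p = 0.314305, fail to reject H0.


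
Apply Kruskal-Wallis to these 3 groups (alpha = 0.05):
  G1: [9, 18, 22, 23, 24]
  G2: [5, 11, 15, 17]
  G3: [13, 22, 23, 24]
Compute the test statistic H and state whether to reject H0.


Step 1: Combine all N = 13 observations and assign midranks.
sorted (value, group, rank): (5,G2,1), (9,G1,2), (11,G2,3), (13,G3,4), (15,G2,5), (17,G2,6), (18,G1,7), (22,G1,8.5), (22,G3,8.5), (23,G1,10.5), (23,G3,10.5), (24,G1,12.5), (24,G3,12.5)
Step 2: Sum ranks within each group.
R_1 = 40.5 (n_1 = 5)
R_2 = 15 (n_2 = 4)
R_3 = 35.5 (n_3 = 4)
Step 3: H = 12/(N(N+1)) * sum(R_i^2/n_i) - 3(N+1)
     = 12/(13*14) * (40.5^2/5 + 15^2/4 + 35.5^2/4) - 3*14
     = 0.065934 * 699.362 - 42
     = 4.111813.
Step 4: Ties present; correction factor C = 1 - 18/(13^3 - 13) = 0.991758. Corrected H = 4.111813 / 0.991758 = 4.145983.
Step 5: Under H0, H ~ chi^2(2); p-value = 0.125809.
Step 6: alpha = 0.05. fail to reject H0.

H = 4.1460, df = 2, p = 0.125809, fail to reject H0.


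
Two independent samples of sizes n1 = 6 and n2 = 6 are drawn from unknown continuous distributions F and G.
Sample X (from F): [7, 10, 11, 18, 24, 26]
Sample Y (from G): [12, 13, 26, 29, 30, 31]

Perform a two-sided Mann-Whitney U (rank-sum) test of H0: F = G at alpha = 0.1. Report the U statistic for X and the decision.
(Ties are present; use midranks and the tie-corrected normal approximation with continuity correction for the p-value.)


Step 1: Combine and sort all 12 observations; assign midranks.
sorted (value, group): (7,X), (10,X), (11,X), (12,Y), (13,Y), (18,X), (24,X), (26,X), (26,Y), (29,Y), (30,Y), (31,Y)
ranks: 7->1, 10->2, 11->3, 12->4, 13->5, 18->6, 24->7, 26->8.5, 26->8.5, 29->10, 30->11, 31->12
Step 2: Rank sum for X: R1 = 1 + 2 + 3 + 6 + 7 + 8.5 = 27.5.
Step 3: U_X = R1 - n1(n1+1)/2 = 27.5 - 6*7/2 = 27.5 - 21 = 6.5.
       U_Y = n1*n2 - U_X = 36 - 6.5 = 29.5.
Step 4: Ties are present, so use the tie-corrected normal approximation (with continuity correction) for the p-value.
Step 5: p-value = 0.077648; compare to alpha = 0.1. reject H0.

U_X = 6.5, p = 0.077648, reject H0 at alpha = 0.1.


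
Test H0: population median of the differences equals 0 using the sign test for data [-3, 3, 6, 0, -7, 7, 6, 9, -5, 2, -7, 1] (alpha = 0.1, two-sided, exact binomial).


Step 1: Discard zero differences. Original n = 12; n_eff = number of nonzero differences = 11.
Nonzero differences (with sign): -3, +3, +6, -7, +7, +6, +9, -5, +2, -7, +1
Step 2: Count signs: positive = 7, negative = 4.
Step 3: Under H0: P(positive) = 0.5, so the number of positives S ~ Bin(11, 0.5).
Step 4: Two-sided exact p-value = sum of Bin(11,0.5) probabilities at or below the observed probability = 0.548828.
Step 5: alpha = 0.1. fail to reject H0.

n_eff = 11, pos = 7, neg = 4, p = 0.548828, fail to reject H0.


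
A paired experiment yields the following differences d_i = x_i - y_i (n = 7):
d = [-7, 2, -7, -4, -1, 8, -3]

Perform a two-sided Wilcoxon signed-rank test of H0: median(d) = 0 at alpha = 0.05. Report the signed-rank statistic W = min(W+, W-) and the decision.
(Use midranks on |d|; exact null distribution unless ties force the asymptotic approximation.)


Step 1: Drop any zero differences (none here) and take |d_i|.
|d| = [7, 2, 7, 4, 1, 8, 3]
Step 2: Midrank |d_i| (ties get averaged ranks).
ranks: |7|->5.5, |2|->2, |7|->5.5, |4|->4, |1|->1, |8|->7, |3|->3
Step 3: Attach original signs; sum ranks with positive sign and with negative sign.
W+ = 2 + 7 = 9
W- = 5.5 + 5.5 + 4 + 1 + 3 = 19
(Check: W+ + W- = 28 should equal n(n+1)/2 = 28.)
Step 4: Test statistic W = min(W+, W-) = 9.
Step 5: Ties in |d|, so use the tie-corrected normal approximation.
        E[W] = n(n+1)/4 = 7*8/4 = 14.
        Tie groups: |d|=7 (t=2); sum(t^3 - t) = 6.
        Var[W] = n(n+1)(2n+1)/24 - sum(t^3-t)/48 = 840/24 - 6/48 = 34.875.
        z = (W - E[W]) / sqrt(Var[W]) = (9 - 14) / 5.9055 = -0.8467.
        Two-sided p = 2*Phi(z) = 0.397180.
Step 6: alpha = 0.05. fail to reject H0.

W+ = 9, W- = 19, W = min = 9, p = 0.397180, fail to reject H0.


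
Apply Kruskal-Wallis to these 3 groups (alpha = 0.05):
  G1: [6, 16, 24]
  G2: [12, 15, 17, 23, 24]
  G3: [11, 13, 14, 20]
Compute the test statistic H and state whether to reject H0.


Step 1: Combine all N = 12 observations and assign midranks.
sorted (value, group, rank): (6,G1,1), (11,G3,2), (12,G2,3), (13,G3,4), (14,G3,5), (15,G2,6), (16,G1,7), (17,G2,8), (20,G3,9), (23,G2,10), (24,G1,11.5), (24,G2,11.5)
Step 2: Sum ranks within each group.
R_1 = 19.5 (n_1 = 3)
R_2 = 38.5 (n_2 = 5)
R_3 = 20 (n_3 = 4)
Step 3: H = 12/(N(N+1)) * sum(R_i^2/n_i) - 3(N+1)
     = 12/(12*13) * (19.5^2/3 + 38.5^2/5 + 20^2/4) - 3*13
     = 0.076923 * 523.2 - 39
     = 1.246154.
Step 4: Ties present; correction factor C = 1 - 6/(12^3 - 12) = 0.996503. Corrected H = 1.246154 / 0.996503 = 1.250526.
Step 5: Under H0, H ~ chi^2(2); p-value = 0.535121.
Step 6: alpha = 0.05. fail to reject H0.

H = 1.2505, df = 2, p = 0.535121, fail to reject H0.


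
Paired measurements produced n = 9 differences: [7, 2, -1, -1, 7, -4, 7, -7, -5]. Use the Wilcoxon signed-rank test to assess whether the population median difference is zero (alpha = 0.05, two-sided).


Step 1: Drop any zero differences (none here) and take |d_i|.
|d| = [7, 2, 1, 1, 7, 4, 7, 7, 5]
Step 2: Midrank |d_i| (ties get averaged ranks).
ranks: |7|->7.5, |2|->3, |1|->1.5, |1|->1.5, |7|->7.5, |4|->4, |7|->7.5, |7|->7.5, |5|->5
Step 3: Attach original signs; sum ranks with positive sign and with negative sign.
W+ = 7.5 + 3 + 7.5 + 7.5 = 25.5
W- = 1.5 + 1.5 + 4 + 7.5 + 5 = 19.5
(Check: W+ + W- = 45 should equal n(n+1)/2 = 45.)
Step 4: Test statistic W = min(W+, W-) = 19.5.
Step 5: Ties in |d|, so use the tie-corrected normal approximation.
        E[W] = n(n+1)/4 = 9*10/4 = 22.5.
        Tie groups: |d|=1 (t=2), |d|=7 (t=4); sum(t^3 - t) = 66.
        Var[W] = n(n+1)(2n+1)/24 - sum(t^3-t)/48 = 1710/24 - 66/48 = 69.875.
        z = (W - E[W]) / sqrt(Var[W]) = (19.5 - 22.5) / 8.3591 = -0.3589.
        Two-sided p = 2*Phi(z) = 0.719678.
Step 6: alpha = 0.05. fail to reject H0.

W+ = 25.5, W- = 19.5, W = min = 19.5, p = 0.719678, fail to reject H0.


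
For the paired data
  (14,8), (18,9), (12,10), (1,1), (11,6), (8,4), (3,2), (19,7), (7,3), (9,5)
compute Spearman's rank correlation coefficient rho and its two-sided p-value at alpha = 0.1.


Step 1: Rank x and y separately (midranks; no ties here).
rank(x): 14->8, 18->9, 12->7, 1->1, 11->6, 8->4, 3->2, 19->10, 7->3, 9->5
rank(y): 8->8, 9->9, 10->10, 1->1, 6->6, 4->4, 2->2, 7->7, 3->3, 5->5
Step 2: d_i = R_x(i) - R_y(i); compute d_i^2.
  (8-8)^2=0, (9-9)^2=0, (7-10)^2=9, (1-1)^2=0, (6-6)^2=0, (4-4)^2=0, (2-2)^2=0, (10-7)^2=9, (3-3)^2=0, (5-5)^2=0
sum(d^2) = 18.
Step 3: rho = 1 - 6*18 / (10*(10^2 - 1)) = 1 - 108/990 = 0.890909.
Step 4: Under H0, t = rho * sqrt((n-2)/(1-rho^2)) = 5.5482 ~ t(8).
Step 5: Two-sided p-value from the t-distribution with 8 df = 0.000542.
Step 6: alpha = 0.1. reject H0.

rho = 0.8909, p = 0.000542, reject H0 at alpha = 0.1.


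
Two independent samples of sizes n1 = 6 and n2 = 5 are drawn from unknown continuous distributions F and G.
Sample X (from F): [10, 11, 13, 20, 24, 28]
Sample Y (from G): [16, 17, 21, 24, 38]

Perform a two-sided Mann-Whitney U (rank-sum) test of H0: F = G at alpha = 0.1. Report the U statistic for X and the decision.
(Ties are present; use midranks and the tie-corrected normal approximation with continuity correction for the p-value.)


Step 1: Combine and sort all 11 observations; assign midranks.
sorted (value, group): (10,X), (11,X), (13,X), (16,Y), (17,Y), (20,X), (21,Y), (24,X), (24,Y), (28,X), (38,Y)
ranks: 10->1, 11->2, 13->3, 16->4, 17->5, 20->6, 21->7, 24->8.5, 24->8.5, 28->10, 38->11
Step 2: Rank sum for X: R1 = 1 + 2 + 3 + 6 + 8.5 + 10 = 30.5.
Step 3: U_X = R1 - n1(n1+1)/2 = 30.5 - 6*7/2 = 30.5 - 21 = 9.5.
       U_Y = n1*n2 - U_X = 30 - 9.5 = 20.5.
Step 4: Ties are present, so use the tie-corrected normal approximation (with continuity correction) for the p-value.
Step 5: p-value = 0.360216; compare to alpha = 0.1. fail to reject H0.

U_X = 9.5, p = 0.360216, fail to reject H0 at alpha = 0.1.


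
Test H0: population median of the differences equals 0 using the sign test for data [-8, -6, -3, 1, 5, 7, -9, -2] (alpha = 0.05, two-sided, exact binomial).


Step 1: Discard zero differences. Original n = 8; n_eff = number of nonzero differences = 8.
Nonzero differences (with sign): -8, -6, -3, +1, +5, +7, -9, -2
Step 2: Count signs: positive = 3, negative = 5.
Step 3: Under H0: P(positive) = 0.5, so the number of positives S ~ Bin(8, 0.5).
Step 4: Two-sided exact p-value = sum of Bin(8,0.5) probabilities at or below the observed probability = 0.726562.
Step 5: alpha = 0.05. fail to reject H0.

n_eff = 8, pos = 3, neg = 5, p = 0.726562, fail to reject H0.


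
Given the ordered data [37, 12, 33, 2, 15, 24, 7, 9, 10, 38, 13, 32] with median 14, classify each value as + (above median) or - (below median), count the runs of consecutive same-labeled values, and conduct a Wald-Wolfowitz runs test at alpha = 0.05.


Step 1: Compute median = 14; label A = above, B = below.
Labels in order: ABABAABBBABA  (n_A = 6, n_B = 6)
Step 2: Count runs R = 9.
Step 3: Under H0 (random ordering), E[R] = 2*n_A*n_B/(n_A+n_B) + 1 = 2*6*6/12 + 1 = 7.0000.
        Var[R] = 2*n_A*n_B*(2*n_A*n_B - n_A - n_B) / ((n_A+n_B)^2 * (n_A+n_B-1)) = 4320/1584 = 2.7273.
        SD[R] = 1.6514.
Step 4: Continuity-corrected z = (R - 0.5 - E[R]) / SD[R] = (9 - 0.5 - 7.0000) / 1.6514 = 0.9083.
Step 5: Two-sided p-value via normal approximation = 2*(1 - Phi(|z|)) = 0.363722.
Step 6: alpha = 0.05. fail to reject H0.

R = 9, z = 0.9083, p = 0.363722, fail to reject H0.


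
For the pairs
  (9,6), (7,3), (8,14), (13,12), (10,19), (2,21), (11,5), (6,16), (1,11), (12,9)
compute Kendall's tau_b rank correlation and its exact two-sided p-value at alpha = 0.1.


Step 1: Enumerate the 45 unordered pairs (i,j) with i<j and classify each by sign(x_j-x_i) * sign(y_j-y_i).
  (1,2):dx=-2,dy=-3->C; (1,3):dx=-1,dy=+8->D; (1,4):dx=+4,dy=+6->C; (1,5):dx=+1,dy=+13->C
  (1,6):dx=-7,dy=+15->D; (1,7):dx=+2,dy=-1->D; (1,8):dx=-3,dy=+10->D; (1,9):dx=-8,dy=+5->D
  (1,10):dx=+3,dy=+3->C; (2,3):dx=+1,dy=+11->C; (2,4):dx=+6,dy=+9->C; (2,5):dx=+3,dy=+16->C
  (2,6):dx=-5,dy=+18->D; (2,7):dx=+4,dy=+2->C; (2,8):dx=-1,dy=+13->D; (2,9):dx=-6,dy=+8->D
  (2,10):dx=+5,dy=+6->C; (3,4):dx=+5,dy=-2->D; (3,5):dx=+2,dy=+5->C; (3,6):dx=-6,dy=+7->D
  (3,7):dx=+3,dy=-9->D; (3,8):dx=-2,dy=+2->D; (3,9):dx=-7,dy=-3->C; (3,10):dx=+4,dy=-5->D
  (4,5):dx=-3,dy=+7->D; (4,6):dx=-11,dy=+9->D; (4,7):dx=-2,dy=-7->C; (4,8):dx=-7,dy=+4->D
  (4,9):dx=-12,dy=-1->C; (4,10):dx=-1,dy=-3->C; (5,6):dx=-8,dy=+2->D; (5,7):dx=+1,dy=-14->D
  (5,8):dx=-4,dy=-3->C; (5,9):dx=-9,dy=-8->C; (5,10):dx=+2,dy=-10->D; (6,7):dx=+9,dy=-16->D
  (6,8):dx=+4,dy=-5->D; (6,9):dx=-1,dy=-10->C; (6,10):dx=+10,dy=-12->D; (7,8):dx=-5,dy=+11->D
  (7,9):dx=-10,dy=+6->D; (7,10):dx=+1,dy=+4->C; (8,9):dx=-5,dy=-5->C; (8,10):dx=+6,dy=-7->D
  (9,10):dx=+11,dy=-2->D
Step 2: C = 19, D = 26, total pairs = 45.
Step 3: tau = (C - D)/(n(n-1)/2) = (19 - 26)/45 = -0.155556.
Step 4: Exact two-sided p-value (enumerate n! = 3628800 permutations of y under H0): p = 0.600654.
Step 5: alpha = 0.1. fail to reject H0.

tau_b = -0.1556 (C=19, D=26), p = 0.600654, fail to reject H0.


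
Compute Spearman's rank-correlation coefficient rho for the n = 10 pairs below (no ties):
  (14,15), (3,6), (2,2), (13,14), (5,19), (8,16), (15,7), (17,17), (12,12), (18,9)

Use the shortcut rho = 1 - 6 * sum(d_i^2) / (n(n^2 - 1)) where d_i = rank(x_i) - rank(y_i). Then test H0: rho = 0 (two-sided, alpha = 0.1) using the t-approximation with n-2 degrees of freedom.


Step 1: Rank x and y separately (midranks; no ties here).
rank(x): 14->7, 3->2, 2->1, 13->6, 5->3, 8->4, 15->8, 17->9, 12->5, 18->10
rank(y): 15->7, 6->2, 2->1, 14->6, 19->10, 16->8, 7->3, 17->9, 12->5, 9->4
Step 2: d_i = R_x(i) - R_y(i); compute d_i^2.
  (7-7)^2=0, (2-2)^2=0, (1-1)^2=0, (6-6)^2=0, (3-10)^2=49, (4-8)^2=16, (8-3)^2=25, (9-9)^2=0, (5-5)^2=0, (10-4)^2=36
sum(d^2) = 126.
Step 3: rho = 1 - 6*126 / (10*(10^2 - 1)) = 1 - 756/990 = 0.236364.
Step 4: Under H0, t = rho * sqrt((n-2)/(1-rho^2)) = 0.6880 ~ t(8).
Step 5: Two-sided p-value from the t-distribution with 8 df = 0.510885.
Step 6: alpha = 0.1. fail to reject H0.

rho = 0.2364, p = 0.510885, fail to reject H0 at alpha = 0.1.


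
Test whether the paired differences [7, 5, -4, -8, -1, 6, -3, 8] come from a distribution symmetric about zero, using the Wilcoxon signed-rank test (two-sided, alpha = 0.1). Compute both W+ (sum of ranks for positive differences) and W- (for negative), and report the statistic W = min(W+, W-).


Step 1: Drop any zero differences (none here) and take |d_i|.
|d| = [7, 5, 4, 8, 1, 6, 3, 8]
Step 2: Midrank |d_i| (ties get averaged ranks).
ranks: |7|->6, |5|->4, |4|->3, |8|->7.5, |1|->1, |6|->5, |3|->2, |8|->7.5
Step 3: Attach original signs; sum ranks with positive sign and with negative sign.
W+ = 6 + 4 + 5 + 7.5 = 22.5
W- = 3 + 7.5 + 1 + 2 = 13.5
(Check: W+ + W- = 36 should equal n(n+1)/2 = 36.)
Step 4: Test statistic W = min(W+, W-) = 13.5.
Step 5: Ties in |d|, so use the tie-corrected normal approximation.
        E[W] = n(n+1)/4 = 8*9/4 = 18.
        Tie groups: |d|=8 (t=2); sum(t^3 - t) = 6.
        Var[W] = n(n+1)(2n+1)/24 - sum(t^3-t)/48 = 1224/24 - 6/48 = 50.875.
        z = (W - E[W]) / sqrt(Var[W]) = (13.5 - 18) / 7.1327 = -0.6309.
        Two-sided p = 2*Phi(z) = 0.528106.
Step 6: alpha = 0.1. fail to reject H0.

W+ = 22.5, W- = 13.5, W = min = 13.5, p = 0.528106, fail to reject H0.


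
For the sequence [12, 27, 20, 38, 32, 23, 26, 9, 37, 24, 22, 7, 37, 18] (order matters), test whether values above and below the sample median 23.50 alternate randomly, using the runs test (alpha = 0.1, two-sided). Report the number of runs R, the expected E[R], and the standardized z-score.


Step 1: Compute median = 23.50; label A = above, B = below.
Labels in order: BABAABABAABBAB  (n_A = 7, n_B = 7)
Step 2: Count runs R = 11.
Step 3: Under H0 (random ordering), E[R] = 2*n_A*n_B/(n_A+n_B) + 1 = 2*7*7/14 + 1 = 8.0000.
        Var[R] = 2*n_A*n_B*(2*n_A*n_B - n_A - n_B) / ((n_A+n_B)^2 * (n_A+n_B-1)) = 8232/2548 = 3.2308.
        SD[R] = 1.7974.
Step 4: Continuity-corrected z = (R - 0.5 - E[R]) / SD[R] = (11 - 0.5 - 8.0000) / 1.7974 = 1.3909.
Step 5: Two-sided p-value via normal approximation = 2*(1 - Phi(|z|)) = 0.164264.
Step 6: alpha = 0.1. fail to reject H0.

R = 11, z = 1.3909, p = 0.164264, fail to reject H0.


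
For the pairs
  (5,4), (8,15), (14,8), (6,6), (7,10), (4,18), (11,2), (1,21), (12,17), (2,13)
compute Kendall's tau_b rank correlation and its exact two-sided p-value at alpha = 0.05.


Step 1: Enumerate the 45 unordered pairs (i,j) with i<j and classify each by sign(x_j-x_i) * sign(y_j-y_i).
  (1,2):dx=+3,dy=+11->C; (1,3):dx=+9,dy=+4->C; (1,4):dx=+1,dy=+2->C; (1,5):dx=+2,dy=+6->C
  (1,6):dx=-1,dy=+14->D; (1,7):dx=+6,dy=-2->D; (1,8):dx=-4,dy=+17->D; (1,9):dx=+7,dy=+13->C
  (1,10):dx=-3,dy=+9->D; (2,3):dx=+6,dy=-7->D; (2,4):dx=-2,dy=-9->C; (2,5):dx=-1,dy=-5->C
  (2,6):dx=-4,dy=+3->D; (2,7):dx=+3,dy=-13->D; (2,8):dx=-7,dy=+6->D; (2,9):dx=+4,dy=+2->C
  (2,10):dx=-6,dy=-2->C; (3,4):dx=-8,dy=-2->C; (3,5):dx=-7,dy=+2->D; (3,6):dx=-10,dy=+10->D
  (3,7):dx=-3,dy=-6->C; (3,8):dx=-13,dy=+13->D; (3,9):dx=-2,dy=+9->D; (3,10):dx=-12,dy=+5->D
  (4,5):dx=+1,dy=+4->C; (4,6):dx=-2,dy=+12->D; (4,7):dx=+5,dy=-4->D; (4,8):dx=-5,dy=+15->D
  (4,9):dx=+6,dy=+11->C; (4,10):dx=-4,dy=+7->D; (5,6):dx=-3,dy=+8->D; (5,7):dx=+4,dy=-8->D
  (5,8):dx=-6,dy=+11->D; (5,9):dx=+5,dy=+7->C; (5,10):dx=-5,dy=+3->D; (6,7):dx=+7,dy=-16->D
  (6,8):dx=-3,dy=+3->D; (6,9):dx=+8,dy=-1->D; (6,10):dx=-2,dy=-5->C; (7,8):dx=-10,dy=+19->D
  (7,9):dx=+1,dy=+15->C; (7,10):dx=-9,dy=+11->D; (8,9):dx=+11,dy=-4->D; (8,10):dx=+1,dy=-8->D
  (9,10):dx=-10,dy=-4->C
Step 2: C = 17, D = 28, total pairs = 45.
Step 3: tau = (C - D)/(n(n-1)/2) = (17 - 28)/45 = -0.244444.
Step 4: Exact two-sided p-value (enumerate n! = 3628800 permutations of y under H0): p = 0.380720.
Step 5: alpha = 0.05. fail to reject H0.

tau_b = -0.2444 (C=17, D=28), p = 0.380720, fail to reject H0.


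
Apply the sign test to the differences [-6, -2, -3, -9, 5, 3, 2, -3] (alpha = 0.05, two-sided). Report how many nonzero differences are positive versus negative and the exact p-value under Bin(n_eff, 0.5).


Step 1: Discard zero differences. Original n = 8; n_eff = number of nonzero differences = 8.
Nonzero differences (with sign): -6, -2, -3, -9, +5, +3, +2, -3
Step 2: Count signs: positive = 3, negative = 5.
Step 3: Under H0: P(positive) = 0.5, so the number of positives S ~ Bin(8, 0.5).
Step 4: Two-sided exact p-value = sum of Bin(8,0.5) probabilities at or below the observed probability = 0.726562.
Step 5: alpha = 0.05. fail to reject H0.

n_eff = 8, pos = 3, neg = 5, p = 0.726562, fail to reject H0.


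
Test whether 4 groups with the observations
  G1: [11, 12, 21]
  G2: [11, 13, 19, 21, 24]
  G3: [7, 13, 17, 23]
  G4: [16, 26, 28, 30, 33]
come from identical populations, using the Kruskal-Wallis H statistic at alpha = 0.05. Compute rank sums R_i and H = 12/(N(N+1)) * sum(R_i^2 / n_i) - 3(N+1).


Step 1: Combine all N = 17 observations and assign midranks.
sorted (value, group, rank): (7,G3,1), (11,G1,2.5), (11,G2,2.5), (12,G1,4), (13,G2,5.5), (13,G3,5.5), (16,G4,7), (17,G3,8), (19,G2,9), (21,G1,10.5), (21,G2,10.5), (23,G3,12), (24,G2,13), (26,G4,14), (28,G4,15), (30,G4,16), (33,G4,17)
Step 2: Sum ranks within each group.
R_1 = 17 (n_1 = 3)
R_2 = 40.5 (n_2 = 5)
R_3 = 26.5 (n_3 = 4)
R_4 = 69 (n_4 = 5)
Step 3: H = 12/(N(N+1)) * sum(R_i^2/n_i) - 3(N+1)
     = 12/(17*18) * (17^2/3 + 40.5^2/5 + 26.5^2/4 + 69^2/5) - 3*18
     = 0.039216 * 1552.15 - 54
     = 6.868464.
Step 4: Ties present; correction factor C = 1 - 18/(17^3 - 17) = 0.996324. Corrected H = 6.868464 / 0.996324 = 6.893809.
Step 5: Under H0, H ~ chi^2(3); p-value = 0.075361.
Step 6: alpha = 0.05. fail to reject H0.

H = 6.8938, df = 3, p = 0.075361, fail to reject H0.


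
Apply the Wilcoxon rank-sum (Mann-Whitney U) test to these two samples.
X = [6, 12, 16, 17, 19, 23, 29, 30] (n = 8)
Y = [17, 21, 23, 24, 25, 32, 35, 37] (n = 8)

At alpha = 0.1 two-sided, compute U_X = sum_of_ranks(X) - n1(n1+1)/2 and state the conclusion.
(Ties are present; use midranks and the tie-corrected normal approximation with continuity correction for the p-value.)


Step 1: Combine and sort all 16 observations; assign midranks.
sorted (value, group): (6,X), (12,X), (16,X), (17,X), (17,Y), (19,X), (21,Y), (23,X), (23,Y), (24,Y), (25,Y), (29,X), (30,X), (32,Y), (35,Y), (37,Y)
ranks: 6->1, 12->2, 16->3, 17->4.5, 17->4.5, 19->6, 21->7, 23->8.5, 23->8.5, 24->10, 25->11, 29->12, 30->13, 32->14, 35->15, 37->16
Step 2: Rank sum for X: R1 = 1 + 2 + 3 + 4.5 + 6 + 8.5 + 12 + 13 = 50.
Step 3: U_X = R1 - n1(n1+1)/2 = 50 - 8*9/2 = 50 - 36 = 14.
       U_Y = n1*n2 - U_X = 64 - 14 = 50.
Step 4: Ties are present, so use the tie-corrected normal approximation (with continuity correction) for the p-value.
Step 5: p-value = 0.065684; compare to alpha = 0.1. reject H0.

U_X = 14, p = 0.065684, reject H0 at alpha = 0.1.


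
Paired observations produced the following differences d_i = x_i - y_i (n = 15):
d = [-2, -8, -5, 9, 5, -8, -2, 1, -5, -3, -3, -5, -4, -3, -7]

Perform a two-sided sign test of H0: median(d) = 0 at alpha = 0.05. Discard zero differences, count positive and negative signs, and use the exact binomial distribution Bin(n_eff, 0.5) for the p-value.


Step 1: Discard zero differences. Original n = 15; n_eff = number of nonzero differences = 15.
Nonzero differences (with sign): -2, -8, -5, +9, +5, -8, -2, +1, -5, -3, -3, -5, -4, -3, -7
Step 2: Count signs: positive = 3, negative = 12.
Step 3: Under H0: P(positive) = 0.5, so the number of positives S ~ Bin(15, 0.5).
Step 4: Two-sided exact p-value = sum of Bin(15,0.5) probabilities at or below the observed probability = 0.035156.
Step 5: alpha = 0.05. reject H0.

n_eff = 15, pos = 3, neg = 12, p = 0.035156, reject H0.


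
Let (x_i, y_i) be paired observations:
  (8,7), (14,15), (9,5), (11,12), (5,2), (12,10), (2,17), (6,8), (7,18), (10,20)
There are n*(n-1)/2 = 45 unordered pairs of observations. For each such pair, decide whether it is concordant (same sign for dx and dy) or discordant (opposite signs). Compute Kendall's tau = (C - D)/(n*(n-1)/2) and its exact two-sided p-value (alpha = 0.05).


Step 1: Enumerate the 45 unordered pairs (i,j) with i<j and classify each by sign(x_j-x_i) * sign(y_j-y_i).
  (1,2):dx=+6,dy=+8->C; (1,3):dx=+1,dy=-2->D; (1,4):dx=+3,dy=+5->C; (1,5):dx=-3,dy=-5->C
  (1,6):dx=+4,dy=+3->C; (1,7):dx=-6,dy=+10->D; (1,8):dx=-2,dy=+1->D; (1,9):dx=-1,dy=+11->D
  (1,10):dx=+2,dy=+13->C; (2,3):dx=-5,dy=-10->C; (2,4):dx=-3,dy=-3->C; (2,5):dx=-9,dy=-13->C
  (2,6):dx=-2,dy=-5->C; (2,7):dx=-12,dy=+2->D; (2,8):dx=-8,dy=-7->C; (2,9):dx=-7,dy=+3->D
  (2,10):dx=-4,dy=+5->D; (3,4):dx=+2,dy=+7->C; (3,5):dx=-4,dy=-3->C; (3,6):dx=+3,dy=+5->C
  (3,7):dx=-7,dy=+12->D; (3,8):dx=-3,dy=+3->D; (3,9):dx=-2,dy=+13->D; (3,10):dx=+1,dy=+15->C
  (4,5):dx=-6,dy=-10->C; (4,6):dx=+1,dy=-2->D; (4,7):dx=-9,dy=+5->D; (4,8):dx=-5,dy=-4->C
  (4,9):dx=-4,dy=+6->D; (4,10):dx=-1,dy=+8->D; (5,6):dx=+7,dy=+8->C; (5,7):dx=-3,dy=+15->D
  (5,8):dx=+1,dy=+6->C; (5,9):dx=+2,dy=+16->C; (5,10):dx=+5,dy=+18->C; (6,7):dx=-10,dy=+7->D
  (6,8):dx=-6,dy=-2->C; (6,9):dx=-5,dy=+8->D; (6,10):dx=-2,dy=+10->D; (7,8):dx=+4,dy=-9->D
  (7,9):dx=+5,dy=+1->C; (7,10):dx=+8,dy=+3->C; (8,9):dx=+1,dy=+10->C; (8,10):dx=+4,dy=+12->C
  (9,10):dx=+3,dy=+2->C
Step 2: C = 26, D = 19, total pairs = 45.
Step 3: tau = (C - D)/(n(n-1)/2) = (26 - 19)/45 = 0.155556.
Step 4: Exact two-sided p-value (enumerate n! = 3628800 permutations of y under H0): p = 0.600654.
Step 5: alpha = 0.05. fail to reject H0.

tau_b = 0.1556 (C=26, D=19), p = 0.600654, fail to reject H0.


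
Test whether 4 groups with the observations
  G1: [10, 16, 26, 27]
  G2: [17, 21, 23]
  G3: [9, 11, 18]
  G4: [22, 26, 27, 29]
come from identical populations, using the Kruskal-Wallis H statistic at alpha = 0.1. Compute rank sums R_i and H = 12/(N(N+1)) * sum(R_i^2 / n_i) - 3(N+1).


Step 1: Combine all N = 14 observations and assign midranks.
sorted (value, group, rank): (9,G3,1), (10,G1,2), (11,G3,3), (16,G1,4), (17,G2,5), (18,G3,6), (21,G2,7), (22,G4,8), (23,G2,9), (26,G1,10.5), (26,G4,10.5), (27,G1,12.5), (27,G4,12.5), (29,G4,14)
Step 2: Sum ranks within each group.
R_1 = 29 (n_1 = 4)
R_2 = 21 (n_2 = 3)
R_3 = 10 (n_3 = 3)
R_4 = 45 (n_4 = 4)
Step 3: H = 12/(N(N+1)) * sum(R_i^2/n_i) - 3(N+1)
     = 12/(14*15) * (29^2/4 + 21^2/3 + 10^2/3 + 45^2/4) - 3*15
     = 0.057143 * 896.833 - 45
     = 6.247619.
Step 4: Ties present; correction factor C = 1 - 12/(14^3 - 14) = 0.995604. Corrected H = 6.247619 / 0.995604 = 6.275202.
Step 5: Under H0, H ~ chi^2(3); p-value = 0.098962.
Step 6: alpha = 0.1. reject H0.

H = 6.2752, df = 3, p = 0.098962, reject H0.


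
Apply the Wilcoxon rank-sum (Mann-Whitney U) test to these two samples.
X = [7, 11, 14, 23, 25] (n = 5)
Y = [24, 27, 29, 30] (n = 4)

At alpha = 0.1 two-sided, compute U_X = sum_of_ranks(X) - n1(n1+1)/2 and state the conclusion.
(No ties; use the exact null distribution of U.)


Step 1: Combine and sort all 9 observations; assign midranks.
sorted (value, group): (7,X), (11,X), (14,X), (23,X), (24,Y), (25,X), (27,Y), (29,Y), (30,Y)
ranks: 7->1, 11->2, 14->3, 23->4, 24->5, 25->6, 27->7, 29->8, 30->9
Step 2: Rank sum for X: R1 = 1 + 2 + 3 + 4 + 6 = 16.
Step 3: U_X = R1 - n1(n1+1)/2 = 16 - 5*6/2 = 16 - 15 = 1.
       U_Y = n1*n2 - U_X = 20 - 1 = 19.
Step 4: No ties, so the exact null distribution of U (based on enumerating the C(9,5) = 126 equally likely rank assignments) gives the two-sided p-value.
Step 5: p-value = 0.031746; compare to alpha = 0.1. reject H0.

U_X = 1, p = 0.031746, reject H0 at alpha = 0.1.


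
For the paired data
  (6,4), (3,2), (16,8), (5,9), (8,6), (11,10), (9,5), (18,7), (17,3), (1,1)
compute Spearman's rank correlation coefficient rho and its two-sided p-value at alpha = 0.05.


Step 1: Rank x and y separately (midranks; no ties here).
rank(x): 6->4, 3->2, 16->8, 5->3, 8->5, 11->7, 9->6, 18->10, 17->9, 1->1
rank(y): 4->4, 2->2, 8->8, 9->9, 6->6, 10->10, 5->5, 7->7, 3->3, 1->1
Step 2: d_i = R_x(i) - R_y(i); compute d_i^2.
  (4-4)^2=0, (2-2)^2=0, (8-8)^2=0, (3-9)^2=36, (5-6)^2=1, (7-10)^2=9, (6-5)^2=1, (10-7)^2=9, (9-3)^2=36, (1-1)^2=0
sum(d^2) = 92.
Step 3: rho = 1 - 6*92 / (10*(10^2 - 1)) = 1 - 552/990 = 0.442424.
Step 4: Under H0, t = rho * sqrt((n-2)/(1-rho^2)) = 1.3954 ~ t(8).
Step 5: Two-sided p-value from the t-distribution with 8 df = 0.200423.
Step 6: alpha = 0.05. fail to reject H0.

rho = 0.4424, p = 0.200423, fail to reject H0 at alpha = 0.05.


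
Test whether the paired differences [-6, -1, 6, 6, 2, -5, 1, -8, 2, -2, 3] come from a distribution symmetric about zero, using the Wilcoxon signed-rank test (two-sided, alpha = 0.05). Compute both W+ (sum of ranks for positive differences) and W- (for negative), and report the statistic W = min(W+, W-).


Step 1: Drop any zero differences (none here) and take |d_i|.
|d| = [6, 1, 6, 6, 2, 5, 1, 8, 2, 2, 3]
Step 2: Midrank |d_i| (ties get averaged ranks).
ranks: |6|->9, |1|->1.5, |6|->9, |6|->9, |2|->4, |5|->7, |1|->1.5, |8|->11, |2|->4, |2|->4, |3|->6
Step 3: Attach original signs; sum ranks with positive sign and with negative sign.
W+ = 9 + 9 + 4 + 1.5 + 4 + 6 = 33.5
W- = 9 + 1.5 + 7 + 11 + 4 = 32.5
(Check: W+ + W- = 66 should equal n(n+1)/2 = 66.)
Step 4: Test statistic W = min(W+, W-) = 32.5.
Step 5: Ties in |d|, so use the tie-corrected normal approximation.
        E[W] = n(n+1)/4 = 11*12/4 = 33.
        Tie groups: |d|=1 (t=2), |d|=2 (t=3), |d|=6 (t=3); sum(t^3 - t) = 54.
        Var[W] = n(n+1)(2n+1)/24 - sum(t^3-t)/48 = 3036/24 - 54/48 = 125.375.
        z = (W - E[W]) / sqrt(Var[W]) = (32.5 - 33) / 11.1971 = -0.0447.
        Two-sided p = 2*Phi(z) = 0.964383.
Step 6: alpha = 0.05. fail to reject H0.

W+ = 33.5, W- = 32.5, W = min = 32.5, p = 0.964383, fail to reject H0.


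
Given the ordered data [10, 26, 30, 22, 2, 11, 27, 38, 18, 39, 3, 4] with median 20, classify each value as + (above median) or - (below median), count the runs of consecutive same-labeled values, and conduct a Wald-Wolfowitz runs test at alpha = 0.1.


Step 1: Compute median = 20; label A = above, B = below.
Labels in order: BAAABBAABABB  (n_A = 6, n_B = 6)
Step 2: Count runs R = 7.
Step 3: Under H0 (random ordering), E[R] = 2*n_A*n_B/(n_A+n_B) + 1 = 2*6*6/12 + 1 = 7.0000.
        Var[R] = 2*n_A*n_B*(2*n_A*n_B - n_A - n_B) / ((n_A+n_B)^2 * (n_A+n_B-1)) = 4320/1584 = 2.7273.
        SD[R] = 1.6514.
Step 4: R = E[R], so z = 0 with no continuity correction.
Step 5: Two-sided p-value via normal approximation = 2*(1 - Phi(|z|)) = 1.000000.
Step 6: alpha = 0.1. fail to reject H0.

R = 7, z = 0.0000, p = 1.000000, fail to reject H0.


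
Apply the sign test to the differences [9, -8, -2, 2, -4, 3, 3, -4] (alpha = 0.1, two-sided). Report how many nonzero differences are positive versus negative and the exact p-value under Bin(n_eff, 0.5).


Step 1: Discard zero differences. Original n = 8; n_eff = number of nonzero differences = 8.
Nonzero differences (with sign): +9, -8, -2, +2, -4, +3, +3, -4
Step 2: Count signs: positive = 4, negative = 4.
Step 3: Under H0: P(positive) = 0.5, so the number of positives S ~ Bin(8, 0.5).
Step 4: Two-sided exact p-value = sum of Bin(8,0.5) probabilities at or below the observed probability = 1.000000.
Step 5: alpha = 0.1. fail to reject H0.

n_eff = 8, pos = 4, neg = 4, p = 1.000000, fail to reject H0.


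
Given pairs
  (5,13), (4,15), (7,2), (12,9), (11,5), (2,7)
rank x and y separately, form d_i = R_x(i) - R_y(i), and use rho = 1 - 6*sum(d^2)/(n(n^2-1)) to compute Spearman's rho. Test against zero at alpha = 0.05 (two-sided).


Step 1: Rank x and y separately (midranks; no ties here).
rank(x): 5->3, 4->2, 7->4, 12->6, 11->5, 2->1
rank(y): 13->5, 15->6, 2->1, 9->4, 5->2, 7->3
Step 2: d_i = R_x(i) - R_y(i); compute d_i^2.
  (3-5)^2=4, (2-6)^2=16, (4-1)^2=9, (6-4)^2=4, (5-2)^2=9, (1-3)^2=4
sum(d^2) = 46.
Step 3: rho = 1 - 6*46 / (6*(6^2 - 1)) = 1 - 276/210 = -0.314286.
Step 4: Under H0, t = rho * sqrt((n-2)/(1-rho^2)) = -0.6621 ~ t(4).
Step 5: Two-sided p-value from the t-distribution with 4 df = 0.544093.
Step 6: alpha = 0.05. fail to reject H0.

rho = -0.3143, p = 0.544093, fail to reject H0 at alpha = 0.05.


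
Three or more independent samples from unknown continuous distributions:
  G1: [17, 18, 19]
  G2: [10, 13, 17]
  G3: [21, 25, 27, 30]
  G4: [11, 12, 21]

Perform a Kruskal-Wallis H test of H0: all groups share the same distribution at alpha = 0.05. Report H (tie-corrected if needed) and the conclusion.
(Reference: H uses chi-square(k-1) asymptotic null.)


Step 1: Combine all N = 13 observations and assign midranks.
sorted (value, group, rank): (10,G2,1), (11,G4,2), (12,G4,3), (13,G2,4), (17,G1,5.5), (17,G2,5.5), (18,G1,7), (19,G1,8), (21,G3,9.5), (21,G4,9.5), (25,G3,11), (27,G3,12), (30,G3,13)
Step 2: Sum ranks within each group.
R_1 = 20.5 (n_1 = 3)
R_2 = 10.5 (n_2 = 3)
R_3 = 45.5 (n_3 = 4)
R_4 = 14.5 (n_4 = 3)
Step 3: H = 12/(N(N+1)) * sum(R_i^2/n_i) - 3(N+1)
     = 12/(13*14) * (20.5^2/3 + 10.5^2/3 + 45.5^2/4 + 14.5^2/3) - 3*14
     = 0.065934 * 764.479 - 42
     = 8.405220.
Step 4: Ties present; correction factor C = 1 - 12/(13^3 - 13) = 0.994505. Corrected H = 8.405220 / 0.994505 = 8.451657.
Step 5: Under H0, H ~ chi^2(3); p-value = 0.037544.
Step 6: alpha = 0.05. reject H0.

H = 8.4517, df = 3, p = 0.037544, reject H0.


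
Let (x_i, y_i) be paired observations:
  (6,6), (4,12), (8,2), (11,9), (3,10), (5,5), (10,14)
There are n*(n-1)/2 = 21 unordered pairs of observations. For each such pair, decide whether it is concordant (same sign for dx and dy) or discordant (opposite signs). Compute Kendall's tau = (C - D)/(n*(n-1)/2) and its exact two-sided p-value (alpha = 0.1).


Step 1: Enumerate the 21 unordered pairs (i,j) with i<j and classify each by sign(x_j-x_i) * sign(y_j-y_i).
  (1,2):dx=-2,dy=+6->D; (1,3):dx=+2,dy=-4->D; (1,4):dx=+5,dy=+3->C; (1,5):dx=-3,dy=+4->D
  (1,6):dx=-1,dy=-1->C; (1,7):dx=+4,dy=+8->C; (2,3):dx=+4,dy=-10->D; (2,4):dx=+7,dy=-3->D
  (2,5):dx=-1,dy=-2->C; (2,6):dx=+1,dy=-7->D; (2,7):dx=+6,dy=+2->C; (3,4):dx=+3,dy=+7->C
  (3,5):dx=-5,dy=+8->D; (3,6):dx=-3,dy=+3->D; (3,7):dx=+2,dy=+12->C; (4,5):dx=-8,dy=+1->D
  (4,6):dx=-6,dy=-4->C; (4,7):dx=-1,dy=+5->D; (5,6):dx=+2,dy=-5->D; (5,7):dx=+7,dy=+4->C
  (6,7):dx=+5,dy=+9->C
Step 2: C = 10, D = 11, total pairs = 21.
Step 3: tau = (C - D)/(n(n-1)/2) = (10 - 11)/21 = -0.047619.
Step 4: Exact two-sided p-value (enumerate n! = 5040 permutations of y under H0): p = 1.000000.
Step 5: alpha = 0.1. fail to reject H0.

tau_b = -0.0476 (C=10, D=11), p = 1.000000, fail to reject H0.


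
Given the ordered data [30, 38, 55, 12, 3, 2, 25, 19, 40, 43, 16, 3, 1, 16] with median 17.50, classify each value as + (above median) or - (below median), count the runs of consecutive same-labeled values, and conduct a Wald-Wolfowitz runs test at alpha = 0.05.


Step 1: Compute median = 17.50; label A = above, B = below.
Labels in order: AAABBBAAAABBBB  (n_A = 7, n_B = 7)
Step 2: Count runs R = 4.
Step 3: Under H0 (random ordering), E[R] = 2*n_A*n_B/(n_A+n_B) + 1 = 2*7*7/14 + 1 = 8.0000.
        Var[R] = 2*n_A*n_B*(2*n_A*n_B - n_A - n_B) / ((n_A+n_B)^2 * (n_A+n_B-1)) = 8232/2548 = 3.2308.
        SD[R] = 1.7974.
Step 4: Continuity-corrected z = (R + 0.5 - E[R]) / SD[R] = (4 + 0.5 - 8.0000) / 1.7974 = -1.9472.
Step 5: Two-sided p-value via normal approximation = 2*(1 - Phi(|z|)) = 0.051508.
Step 6: alpha = 0.05. fail to reject H0.

R = 4, z = -1.9472, p = 0.051508, fail to reject H0.


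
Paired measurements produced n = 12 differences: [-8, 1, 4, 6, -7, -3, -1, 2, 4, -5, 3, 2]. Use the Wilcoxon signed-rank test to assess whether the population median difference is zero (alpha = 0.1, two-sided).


Step 1: Drop any zero differences (none here) and take |d_i|.
|d| = [8, 1, 4, 6, 7, 3, 1, 2, 4, 5, 3, 2]
Step 2: Midrank |d_i| (ties get averaged ranks).
ranks: |8|->12, |1|->1.5, |4|->7.5, |6|->10, |7|->11, |3|->5.5, |1|->1.5, |2|->3.5, |4|->7.5, |5|->9, |3|->5.5, |2|->3.5
Step 3: Attach original signs; sum ranks with positive sign and with negative sign.
W+ = 1.5 + 7.5 + 10 + 3.5 + 7.5 + 5.5 + 3.5 = 39
W- = 12 + 11 + 5.5 + 1.5 + 9 = 39
(Check: W+ + W- = 78 should equal n(n+1)/2 = 78.)
Step 4: Test statistic W = min(W+, W-) = 39.
Step 5: Ties in |d|, so use the tie-corrected normal approximation.
        E[W] = n(n+1)/4 = 12*13/4 = 39.
        Tie groups: |d|=1 (t=2), |d|=2 (t=2), |d|=3 (t=2), |d|=4 (t=2); sum(t^3 - t) = 24.
        Var[W] = n(n+1)(2n+1)/24 - sum(t^3-t)/48 = 3900/24 - 24/48 = 162.
        z = (W - E[W]) / sqrt(Var[W]) = (39 - 39) / 12.7279 = 0.0000.
        Two-sided p = 2*Phi(z) = 1.000000.
Step 6: alpha = 0.1. fail to reject H0.

W+ = 39, W- = 39, W = min = 39, p = 1.000000, fail to reject H0.


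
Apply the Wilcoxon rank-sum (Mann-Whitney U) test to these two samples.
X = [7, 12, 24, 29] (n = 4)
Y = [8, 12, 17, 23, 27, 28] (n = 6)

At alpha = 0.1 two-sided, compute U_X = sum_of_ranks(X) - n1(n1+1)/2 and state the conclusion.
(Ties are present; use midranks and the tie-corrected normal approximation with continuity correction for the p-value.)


Step 1: Combine and sort all 10 observations; assign midranks.
sorted (value, group): (7,X), (8,Y), (12,X), (12,Y), (17,Y), (23,Y), (24,X), (27,Y), (28,Y), (29,X)
ranks: 7->1, 8->2, 12->3.5, 12->3.5, 17->5, 23->6, 24->7, 27->8, 28->9, 29->10
Step 2: Rank sum for X: R1 = 1 + 3.5 + 7 + 10 = 21.5.
Step 3: U_X = R1 - n1(n1+1)/2 = 21.5 - 4*5/2 = 21.5 - 10 = 11.5.
       U_Y = n1*n2 - U_X = 24 - 11.5 = 12.5.
Step 4: Ties are present, so use the tie-corrected normal approximation (with continuity correction) for the p-value.
Step 5: p-value = 1.000000; compare to alpha = 0.1. fail to reject H0.

U_X = 11.5, p = 1.000000, fail to reject H0 at alpha = 0.1.


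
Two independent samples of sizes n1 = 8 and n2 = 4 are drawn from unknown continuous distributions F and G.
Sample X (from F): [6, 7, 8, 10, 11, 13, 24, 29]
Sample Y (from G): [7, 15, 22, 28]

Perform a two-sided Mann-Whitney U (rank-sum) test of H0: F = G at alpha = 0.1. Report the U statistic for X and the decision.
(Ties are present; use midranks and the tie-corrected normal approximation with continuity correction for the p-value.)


Step 1: Combine and sort all 12 observations; assign midranks.
sorted (value, group): (6,X), (7,X), (7,Y), (8,X), (10,X), (11,X), (13,X), (15,Y), (22,Y), (24,X), (28,Y), (29,X)
ranks: 6->1, 7->2.5, 7->2.5, 8->4, 10->5, 11->6, 13->7, 15->8, 22->9, 24->10, 28->11, 29->12
Step 2: Rank sum for X: R1 = 1 + 2.5 + 4 + 5 + 6 + 7 + 10 + 12 = 47.5.
Step 3: U_X = R1 - n1(n1+1)/2 = 47.5 - 8*9/2 = 47.5 - 36 = 11.5.
       U_Y = n1*n2 - U_X = 32 - 11.5 = 20.5.
Step 4: Ties are present, so use the tie-corrected normal approximation (with continuity correction) for the p-value.
Step 5: p-value = 0.496152; compare to alpha = 0.1. fail to reject H0.

U_X = 11.5, p = 0.496152, fail to reject H0 at alpha = 0.1.


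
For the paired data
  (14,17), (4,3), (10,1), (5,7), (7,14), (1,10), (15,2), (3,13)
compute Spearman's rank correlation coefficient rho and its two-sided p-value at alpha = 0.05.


Step 1: Rank x and y separately (midranks; no ties here).
rank(x): 14->7, 4->3, 10->6, 5->4, 7->5, 1->1, 15->8, 3->2
rank(y): 17->8, 3->3, 1->1, 7->4, 14->7, 10->5, 2->2, 13->6
Step 2: d_i = R_x(i) - R_y(i); compute d_i^2.
  (7-8)^2=1, (3-3)^2=0, (6-1)^2=25, (4-4)^2=0, (5-7)^2=4, (1-5)^2=16, (8-2)^2=36, (2-6)^2=16
sum(d^2) = 98.
Step 3: rho = 1 - 6*98 / (8*(8^2 - 1)) = 1 - 588/504 = -0.166667.
Step 4: Under H0, t = rho * sqrt((n-2)/(1-rho^2)) = -0.4140 ~ t(6).
Step 5: Two-sided p-value from the t-distribution with 6 df = 0.693239.
Step 6: alpha = 0.05. fail to reject H0.

rho = -0.1667, p = 0.693239, fail to reject H0 at alpha = 0.05.


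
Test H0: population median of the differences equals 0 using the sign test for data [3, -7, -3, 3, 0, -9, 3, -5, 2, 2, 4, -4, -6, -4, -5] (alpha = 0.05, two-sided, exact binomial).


Step 1: Discard zero differences. Original n = 15; n_eff = number of nonzero differences = 14.
Nonzero differences (with sign): +3, -7, -3, +3, -9, +3, -5, +2, +2, +4, -4, -6, -4, -5
Step 2: Count signs: positive = 6, negative = 8.
Step 3: Under H0: P(positive) = 0.5, so the number of positives S ~ Bin(14, 0.5).
Step 4: Two-sided exact p-value = sum of Bin(14,0.5) probabilities at or below the observed probability = 0.790527.
Step 5: alpha = 0.05. fail to reject H0.

n_eff = 14, pos = 6, neg = 8, p = 0.790527, fail to reject H0.


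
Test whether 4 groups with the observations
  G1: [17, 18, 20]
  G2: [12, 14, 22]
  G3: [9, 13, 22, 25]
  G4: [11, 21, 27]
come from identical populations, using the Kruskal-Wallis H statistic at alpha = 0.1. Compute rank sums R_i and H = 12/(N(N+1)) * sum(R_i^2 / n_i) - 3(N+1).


Step 1: Combine all N = 13 observations and assign midranks.
sorted (value, group, rank): (9,G3,1), (11,G4,2), (12,G2,3), (13,G3,4), (14,G2,5), (17,G1,6), (18,G1,7), (20,G1,8), (21,G4,9), (22,G2,10.5), (22,G3,10.5), (25,G3,12), (27,G4,13)
Step 2: Sum ranks within each group.
R_1 = 21 (n_1 = 3)
R_2 = 18.5 (n_2 = 3)
R_3 = 27.5 (n_3 = 4)
R_4 = 24 (n_4 = 3)
Step 3: H = 12/(N(N+1)) * sum(R_i^2/n_i) - 3(N+1)
     = 12/(13*14) * (21^2/3 + 18.5^2/3 + 27.5^2/4 + 24^2/3) - 3*14
     = 0.065934 * 642.146 - 42
     = 0.339286.
Step 4: Ties present; correction factor C = 1 - 6/(13^3 - 13) = 0.997253. Corrected H = 0.339286 / 0.997253 = 0.340220.
Step 5: Under H0, H ~ chi^2(3); p-value = 0.952295.
Step 6: alpha = 0.1. fail to reject H0.

H = 0.3402, df = 3, p = 0.952295, fail to reject H0.
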